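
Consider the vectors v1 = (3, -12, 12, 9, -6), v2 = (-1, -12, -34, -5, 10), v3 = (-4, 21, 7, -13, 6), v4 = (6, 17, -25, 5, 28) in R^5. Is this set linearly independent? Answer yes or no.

yes

Form the matrix with these vectors as rows and row reduce.
R2 ← R2 + (1/3)·R1: [0, -16, -30, -2, 8]
R3 ← R3 + (4/3)·R1: [0, 5, 23, -1, -2]
R4 ← R4 − (2)·R1: [0, 41, -49, -13, 40]
R3 ← R3 + (5/16)·R2: [0, 0, 109/8, -13/8, 1/2]
R4 ← R4 + (41/16)·R2: [0, 0, -1007/8, -145/8, 121/2]
R4 ← R4 + (1007/109)·R3: [0, 0, 0, -3612/109, 7098/109]
4 nonzero rows, so the 4 vectors span a space of dimension 4.
Since 4 = 4, the vectors are linearly independent.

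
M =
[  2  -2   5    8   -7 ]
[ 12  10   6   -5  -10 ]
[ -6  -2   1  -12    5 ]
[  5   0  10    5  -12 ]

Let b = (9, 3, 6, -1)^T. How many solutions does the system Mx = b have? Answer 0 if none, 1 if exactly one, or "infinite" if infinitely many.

0

Row reduce the augmented matrix [M | b].
R2 ← R2 − (6)·R1: [0, 22, -24, -53, 32, -51]
R3 ← R3 + (3)·R1: [0, -8, 16, 12, -16, 33]
R4 ← R4 − (5/2)·R1: [0, 5, -5/2, -15, 11/2, -47/2]
R3 ← R3 + (4/11)·R2: [0, 0, 80/11, -80/11, -48/11, 159/11]
R4 ← R4 − (5/22)·R2: [0, 0, 65/22, -65/22, -39/22, -131/11]
R4 ← R4 − (13/32)·R3: [0, 0, 0, 0, 0, -569/32]
The echelon form has 4 nonzero rows; the last pivot sits in the augmented column, so rank(M) = 3 but rank([M|b]) = 4.
Since the ranks differ, the system is inconsistent.
It has no solutions.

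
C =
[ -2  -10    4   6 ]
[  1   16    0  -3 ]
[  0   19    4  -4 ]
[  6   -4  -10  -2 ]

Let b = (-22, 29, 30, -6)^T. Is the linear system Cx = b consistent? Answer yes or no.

yes

Row reduce the augmented matrix [C | b].
R2 ← R2 + (1/2)·R1: [0, 11, 2, 0, 18]
R4 ← R4 + (3)·R1: [0, -34, 2, 16, -72]
R3 ← R3 − (19/11)·R2: [0, 0, 6/11, -4, -12/11]
R4 ← R4 + (34/11)·R2: [0, 0, 90/11, 16, -180/11]
R4 ← R4 − (15)·R3: [0, 0, 0, 76, 0]
The echelon form has 4 nonzero rows, and every pivot lies in the first 4 columns, so rank(C) = rank([C|b]) = 4.
The system is consistent.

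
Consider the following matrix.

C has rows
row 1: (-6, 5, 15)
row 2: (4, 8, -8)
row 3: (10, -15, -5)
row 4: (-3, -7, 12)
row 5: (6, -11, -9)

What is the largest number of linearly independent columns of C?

Row reduce to echelon form.
R2 ← R2 + (2/3)·R1: [0, 34/3, 2]
R3 ← R3 + (5/3)·R1: [0, -20/3, 20]
R4 ← R4 − (1/2)·R1: [0, -19/2, 9/2]
R5 ← R5 + R1: [0, -6, 6]
R3 ← R3 + (10/17)·R2: [0, 0, 360/17]
R4 ← R4 + (57/68)·R2: [0, 0, 105/17]
R5 ← R5 + (9/17)·R2: [0, 0, 120/17]
R4 ← R4 − (7/24)·R3: [0, 0, 0]
R5 ← R5 − (1/3)·R3: [0, 0, 0]
Echelon form has 3 nonzero rows, so rank(C) = 3.
The rank gives the maximum number of linearly independent columns: 3.

3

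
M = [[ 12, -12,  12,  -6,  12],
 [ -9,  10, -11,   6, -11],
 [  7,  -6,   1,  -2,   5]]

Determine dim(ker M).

2

Row reduce to echelon form.
R2 ← R2 + (3/4)·R1: [0, 1, -2, 3/2, -2]
R3 ← R3 − (7/12)·R1: [0, 1, -6, 3/2, -2]
R3 ← R3 − R2: [0, 0, -4, 0, 0]
3 nonzero rows, so rank(M) = 3.
M has 5 columns; by rank–nullity, nullity = 5 − 3 = 2.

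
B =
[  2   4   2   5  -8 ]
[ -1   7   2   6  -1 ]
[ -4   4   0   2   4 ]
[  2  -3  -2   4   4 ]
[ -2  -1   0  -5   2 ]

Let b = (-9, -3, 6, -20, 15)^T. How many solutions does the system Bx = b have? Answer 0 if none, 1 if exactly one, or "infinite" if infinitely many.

Row reduce the augmented matrix [B | b].
R2 ← R2 + (1/2)·R1: [0, 9, 3, 17/2, -5, -15/2]
R3 ← R3 + (2)·R1: [0, 12, 4, 12, -12, -12]
R4 ← R4 − R1: [0, -7, -4, -1, 12, -11]
R5 ← R5 + R1: [0, 3, 2, 0, -6, 6]
R3 ← R3 − (4/3)·R2: [0, 0, 0, 2/3, -16/3, -2]
R4 ← R4 + (7/9)·R2: [0, 0, -5/3, 101/18, 73/9, -101/6]
R5 ← R5 − (1/3)·R2: [0, 0, 1, -17/6, -13/3, 17/2]
Swap R3 ↔ R4
R5 ← R5 + (3/5)·R3: [0, 0, 0, 8/15, 8/15, -8/5]
R5 ← R5 − (4/5)·R4: [0, 0, 0, 0, 24/5, 0]
The echelon form has 5 nonzero rows, and every pivot lies in the first 5 columns, so rank(B) = rank([B|b]) = 5.
The system is consistent.
rank = 5 = number of unknowns, so the solution is unique.

1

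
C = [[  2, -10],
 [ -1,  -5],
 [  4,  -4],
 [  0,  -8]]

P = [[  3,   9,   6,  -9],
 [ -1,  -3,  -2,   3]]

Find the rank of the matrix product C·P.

First compute CP:
[[ 16,  48,  32, -48],
 [  2,   6,   4,  -6],
 [ 16,  48,  32, -48],
 [  8,  24,  16, -24]]
Now row reduce the product.
R2 ← R2 − (1/8)·R1: [0, 0, 0, 0]
R3 ← R3 − R1: [0, 0, 0, 0]
R4 ← R4 − (1/2)·R1: [0, 0, 0, 0]
1 nonzero row, so rank(CP) = 1.

1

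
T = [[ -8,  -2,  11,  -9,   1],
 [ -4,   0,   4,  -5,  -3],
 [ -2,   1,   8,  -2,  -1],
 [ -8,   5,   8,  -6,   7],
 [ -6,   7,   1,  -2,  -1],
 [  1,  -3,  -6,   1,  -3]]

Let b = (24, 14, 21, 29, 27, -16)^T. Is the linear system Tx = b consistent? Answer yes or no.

Row reduce the augmented matrix [T | b].
R2 ← R2 − (1/2)·R1: [0, 1, -3/2, -1/2, -7/2, 2]
R3 ← R3 − (1/4)·R1: [0, 3/2, 21/4, 1/4, -5/4, 15]
R4 ← R4 − R1: [0, 7, -3, 3, 6, 5]
R5 ← R5 − (3/4)·R1: [0, 17/2, -29/4, 19/4, -7/4, 9]
R6 ← R6 + (1/8)·R1: [0, -13/4, -37/8, -1/8, -23/8, -13]
R3 ← R3 − (3/2)·R2: [0, 0, 15/2, 1, 4, 12]
R4 ← R4 − (7)·R2: [0, 0, 15/2, 13/2, 61/2, -9]
R5 ← R5 − (17/2)·R2: [0, 0, 11/2, 9, 28, -8]
R6 ← R6 + (13/4)·R2: [0, 0, -19/2, -7/4, -57/4, -13/2]
R4 ← R4 − R3: [0, 0, 0, 11/2, 53/2, -21]
R5 ← R5 − (11/15)·R3: [0, 0, 0, 124/15, 376/15, -84/5]
R6 ← R6 + (19/15)·R3: [0, 0, 0, -29/60, -551/60, 87/10]
R5 ← R5 − (248/165)·R4: [0, 0, 0, 0, -812/55, 812/55]
R6 ← R6 + (29/330)·R4: [0, 0, 0, 0, -377/55, 377/55]
R6 ← R6 − (13/28)·R5: [0, 0, 0, 0, 0, 0]
The echelon form has 5 nonzero rows, and every pivot lies in the first 5 columns, so rank(T) = rank([T|b]) = 5.
The system is consistent.

yes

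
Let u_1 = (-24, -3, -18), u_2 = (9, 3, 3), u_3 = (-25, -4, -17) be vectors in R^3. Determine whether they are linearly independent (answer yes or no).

Form the matrix with these vectors as rows and row reduce.
R2 ← R2 + (3/8)·R1: [0, 15/8, -15/4]
R3 ← R3 − (25/24)·R1: [0, -7/8, 7/4]
R3 ← R3 + (7/15)·R2: [0, 0, 0]
2 nonzero rows, so the 3 vectors span a space of dimension 2.
Since 2 < 3, the vectors are linearly dependent.

no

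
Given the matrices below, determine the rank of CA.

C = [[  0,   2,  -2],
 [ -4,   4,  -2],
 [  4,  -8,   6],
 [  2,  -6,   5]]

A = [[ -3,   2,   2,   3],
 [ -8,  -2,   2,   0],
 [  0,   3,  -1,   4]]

2

First compute CA:
[[-16, -10,   6,  -8],
 [-20, -22,   2, -20],
 [ 52,  42, -14,  36],
 [ 42,  31, -13,  26]]
Now row reduce the product.
R2 ← R2 − (5/4)·R1: [0, -19/2, -11/2, -10]
R3 ← R3 + (13/4)·R1: [0, 19/2, 11/2, 10]
R4 ← R4 + (21/8)·R1: [0, 19/4, 11/4, 5]
R3 ← R3 + R2: [0, 0, 0, 0]
R4 ← R4 + (1/2)·R2: [0, 0, 0, 0]
2 nonzero rows, so rank(CA) = 2.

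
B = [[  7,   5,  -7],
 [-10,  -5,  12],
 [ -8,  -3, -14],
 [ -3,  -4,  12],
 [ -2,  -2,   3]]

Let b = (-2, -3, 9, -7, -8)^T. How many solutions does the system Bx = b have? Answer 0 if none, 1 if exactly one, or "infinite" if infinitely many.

0

Row reduce the augmented matrix [B | b].
R2 ← R2 + (10/7)·R1: [0, 15/7, 2, -41/7]
R3 ← R3 + (8/7)·R1: [0, 19/7, -22, 47/7]
R4 ← R4 + (3/7)·R1: [0, -13/7, 9, -55/7]
R5 ← R5 + (2/7)·R1: [0, -4/7, 1, -60/7]
R3 ← R3 − (19/15)·R2: [0, 0, -368/15, 212/15]
R4 ← R4 + (13/15)·R2: [0, 0, 161/15, -194/15]
R5 ← R5 + (4/15)·R2: [0, 0, 23/15, -152/15]
R4 ← R4 + (7/16)·R3: [0, 0, 0, -27/4]
R5 ← R5 + (1/16)·R3: [0, 0, 0, -37/4]
R5 ← R5 − (37/27)·R4: [0, 0, 0, 0]
The echelon form has 4 nonzero rows; the last pivot sits in the augmented column, so rank(B) = 3 but rank([B|b]) = 4.
Since the ranks differ, the system is inconsistent.
It has no solutions.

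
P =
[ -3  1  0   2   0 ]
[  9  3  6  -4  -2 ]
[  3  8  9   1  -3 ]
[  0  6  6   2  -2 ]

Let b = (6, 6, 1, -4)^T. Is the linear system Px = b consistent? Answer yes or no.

Row reduce the augmented matrix [P | b].
R2 ← R2 + (3)·R1: [0, 6, 6, 2, -2, 24]
R3 ← R3 + R1: [0, 9, 9, 3, -3, 7]
R3 ← R3 − (3/2)·R2: [0, 0, 0, 0, 0, -29]
R4 ← R4 − R2: [0, 0, 0, 0, 0, -28]
R4 ← R4 − (28/29)·R3: [0, 0, 0, 0, 0, 0]
The echelon form has 3 nonzero rows; the last pivot sits in the augmented column, so rank(P) = 2 but rank([P|b]) = 3.
Since the ranks differ, the system is inconsistent.

no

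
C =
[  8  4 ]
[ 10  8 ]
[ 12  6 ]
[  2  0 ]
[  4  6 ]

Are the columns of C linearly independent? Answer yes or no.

Row reduce C to echelon form.
R2 ← R2 − (5/4)·R1: [0, 3]
R3 ← R3 − (3/2)·R1: [0, 0]
R4 ← R4 − (1/4)·R1: [0, -1]
R5 ← R5 − (1/2)·R1: [0, 4]
R4 ← R4 + (1/3)·R2: [0, 0]
R5 ← R5 − (4/3)·R2: [0, 0]
2 pivots among 2 columns.
Every column is a pivot column, so the columns are linearly independent.

yes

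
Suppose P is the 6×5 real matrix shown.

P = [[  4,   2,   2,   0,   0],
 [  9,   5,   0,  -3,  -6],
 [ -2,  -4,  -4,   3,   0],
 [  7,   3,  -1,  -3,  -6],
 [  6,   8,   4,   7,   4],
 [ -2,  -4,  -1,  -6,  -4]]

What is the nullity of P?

Row reduce to echelon form.
R2 ← R2 − (9/4)·R1: [0, 1/2, -9/2, -3, -6]
R3 ← R3 + (1/2)·R1: [0, -3, -3, 3, 0]
R4 ← R4 − (7/4)·R1: [0, -1/2, -9/2, -3, -6]
R5 ← R5 − (3/2)·R1: [0, 5, 1, 7, 4]
R6 ← R6 + (1/2)·R1: [0, -3, 0, -6, -4]
R3 ← R3 + (6)·R2: [0, 0, -30, -15, -36]
R4 ← R4 + R2: [0, 0, -9, -6, -12]
R5 ← R5 − (10)·R2: [0, 0, 46, 37, 64]
R6 ← R6 + (6)·R2: [0, 0, -27, -24, -40]
R4 ← R4 − (3/10)·R3: [0, 0, 0, -3/2, -6/5]
R5 ← R5 + (23/15)·R3: [0, 0, 0, 14, 44/5]
R6 ← R6 − (9/10)·R3: [0, 0, 0, -21/2, -38/5]
R5 ← R5 + (28/3)·R4: [0, 0, 0, 0, -12/5]
R6 ← R6 − (7)·R4: [0, 0, 0, 0, 4/5]
R6 ← R6 + (1/3)·R5: [0, 0, 0, 0, 0]
5 nonzero rows, so rank(P) = 5.
P has 5 columns; by rank–nullity, nullity = 5 − 5 = 0.

0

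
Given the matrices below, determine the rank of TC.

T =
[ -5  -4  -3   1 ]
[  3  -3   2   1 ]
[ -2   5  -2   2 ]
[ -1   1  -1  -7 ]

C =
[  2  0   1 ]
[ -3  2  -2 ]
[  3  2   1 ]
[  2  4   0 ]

2

First compute TC:
[[ -5, -10,   0],
 [ 23,   2,  11],
 [-21,  14, -14],
 [-22, -28,  -4]]
Now row reduce the product.
R2 ← R2 + (23/5)·R1: [0, -44, 11]
R3 ← R3 − (21/5)·R1: [0, 56, -14]
R4 ← R4 − (22/5)·R1: [0, 16, -4]
R3 ← R3 + (14/11)·R2: [0, 0, 0]
R4 ← R4 + (4/11)·R2: [0, 0, 0]
2 nonzero rows, so rank(TC) = 2.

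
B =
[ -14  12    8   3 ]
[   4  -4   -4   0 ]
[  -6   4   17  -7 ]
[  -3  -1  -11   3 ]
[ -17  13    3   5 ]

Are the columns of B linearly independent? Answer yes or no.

yes

Row reduce B to echelon form.
R2 ← R2 + (2/7)·R1: [0, -4/7, -12/7, 6/7]
R3 ← R3 − (3/7)·R1: [0, -8/7, 95/7, -58/7]
R4 ← R4 − (3/14)·R1: [0, -25/7, -89/7, 33/14]
R5 ← R5 − (17/14)·R1: [0, -11/7, -47/7, 19/14]
R3 ← R3 − (2)·R2: [0, 0, 17, -10]
R4 ← R4 − (25/4)·R2: [0, 0, -2, -3]
R5 ← R5 − (11/4)·R2: [0, 0, -2, -1]
R4 ← R4 + (2/17)·R3: [0, 0, 0, -71/17]
R5 ← R5 + (2/17)·R3: [0, 0, 0, -37/17]
R5 ← R5 − (37/71)·R4: [0, 0, 0, 0]
4 pivots among 4 columns.
Every column is a pivot column, so the columns are linearly independent.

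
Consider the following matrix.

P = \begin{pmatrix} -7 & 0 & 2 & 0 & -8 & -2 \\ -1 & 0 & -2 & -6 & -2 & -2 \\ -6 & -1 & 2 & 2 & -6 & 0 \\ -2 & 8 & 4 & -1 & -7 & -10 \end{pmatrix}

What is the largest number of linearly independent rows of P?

Row reduce to echelon form.
R2 ← R2 − (1/7)·R1: [0, 0, -16/7, -6, -6/7, -12/7]
R3 ← R3 − (6/7)·R1: [0, -1, 2/7, 2, 6/7, 12/7]
R4 ← R4 − (2/7)·R1: [0, 8, 24/7, -1, -33/7, -66/7]
Swap R2 ↔ R3
R4 ← R4 + (8)·R2: [0, 0, 40/7, 15, 15/7, 30/7]
R4 ← R4 + (5/2)·R3: [0, 0, 0, 0, 0, 0]
Echelon form has 3 nonzero rows, so rank(P) = 3.
The rank gives the maximum number of linearly independent rows: 3.

3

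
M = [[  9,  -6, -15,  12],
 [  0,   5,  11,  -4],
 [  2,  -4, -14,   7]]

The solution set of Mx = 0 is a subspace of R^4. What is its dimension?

Row reduce to echelon form.
R3 ← R3 − (2/9)·R1: [0, -8/3, -32/3, 13/3]
R3 ← R3 + (8/15)·R2: [0, 0, -24/5, 11/5]
3 nonzero rows, so rank(M) = 3.
M has 4 columns; by rank–nullity, nullity = 4 − 3 = 1.

1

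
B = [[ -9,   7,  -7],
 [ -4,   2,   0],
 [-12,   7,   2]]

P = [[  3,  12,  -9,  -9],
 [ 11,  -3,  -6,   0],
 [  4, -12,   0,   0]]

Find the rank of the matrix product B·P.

3

First compute BP:
[[ 22, -45,  39,  81],
 [ 10, -54,  24,  36],
 [ 49, -189,  66, 108]]
Now row reduce the product.
R2 ← R2 − (5/11)·R1: [0, -369/11, 69/11, -9/11]
R3 ← R3 − (49/22)·R1: [0, -1953/22, -459/22, -1593/22]
R3 ← R3 − (217/82)·R2: [0, 0, -1536/41, -2880/41]
3 nonzero rows, so rank(BP) = 3.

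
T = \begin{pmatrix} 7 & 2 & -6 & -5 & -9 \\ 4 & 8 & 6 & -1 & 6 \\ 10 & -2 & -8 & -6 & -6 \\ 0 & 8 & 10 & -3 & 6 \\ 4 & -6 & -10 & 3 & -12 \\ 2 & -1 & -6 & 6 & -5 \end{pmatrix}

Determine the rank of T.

5

Row reduce to echelon form.
R2 ← R2 − (4/7)·R1: [0, 48/7, 66/7, 13/7, 78/7]
R3 ← R3 − (10/7)·R1: [0, -34/7, 4/7, 8/7, 48/7]
R5 ← R5 − (4/7)·R1: [0, -50/7, -46/7, 41/7, -48/7]
R6 ← R6 − (2/7)·R1: [0, -11/7, -30/7, 52/7, -17/7]
R3 ← R3 + (17/24)·R2: [0, 0, 29/4, 59/24, 59/4]
R4 ← R4 − (7/6)·R2: [0, 0, -1, -31/6, -7]
R5 ← R5 + (25/24)·R2: [0, 0, 13/4, 187/24, 19/4]
R6 ← R6 + (11/48)·R2: [0, 0, -17/8, 377/48, 1/8]
R4 ← R4 + (4/29)·R3: [0, 0, 0, -140/29, -144/29]
R5 ← R5 − (13/29)·R3: [0, 0, 0, 194/29, -54/29]
R6 ← R6 + (17/58)·R3: [0, 0, 0, 746/87, 129/29]
R5 ← R5 + (97/70)·R4: [0, 0, 0, 0, -306/35]
R6 ← R6 + (373/210)·R4: [0, 0, 0, 0, -153/35]
R6 ← R6 − (1/2)·R5: [0, 0, 0, 0, 0]
Echelon form has 5 nonzero rows, so rank(T) = 5.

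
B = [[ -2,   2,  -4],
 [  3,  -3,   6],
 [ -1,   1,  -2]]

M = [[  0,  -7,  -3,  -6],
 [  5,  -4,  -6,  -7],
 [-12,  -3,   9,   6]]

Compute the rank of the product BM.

1

First compute BM:
[[ 58,  18, -42, -26],
 [-87, -27,  63,  39],
 [ 29,   9, -21, -13]]
Now row reduce the product.
R2 ← R2 + (3/2)·R1: [0, 0, 0, 0]
R3 ← R3 − (1/2)·R1: [0, 0, 0, 0]
1 nonzero row, so rank(BM) = 1.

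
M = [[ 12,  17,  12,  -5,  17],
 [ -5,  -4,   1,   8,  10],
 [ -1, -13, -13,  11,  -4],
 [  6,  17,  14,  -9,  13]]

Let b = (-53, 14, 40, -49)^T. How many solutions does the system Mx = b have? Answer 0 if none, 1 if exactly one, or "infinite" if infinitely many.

infinite

Row reduce the augmented matrix [M | b].
R2 ← R2 + (5/12)·R1: [0, 37/12, 6, 71/12, 205/12, -97/12]
R3 ← R3 + (1/12)·R1: [0, -139/12, -12, 127/12, -31/12, 427/12]
R4 ← R4 − (1/2)·R1: [0, 17/2, 8, -13/2, 9/2, -45/2]
R3 ← R3 + (139/37)·R2: [0, 0, 390/37, 1214/37, 2279/37, 193/37]
R4 ← R4 − (102/37)·R2: [0, 0, -316/37, -844/37, -1576/37, -8/37]
R4 ← R4 + (158/195)·R3: [0, 0, 0, 736/195, 1426/195, 782/195]
The echelon form has 4 nonzero rows, and every pivot lies in the first 5 columns, so rank(M) = rank([M|b]) = 4.
The system is consistent.
rank = 4 < 5 unknowns, so there are infinitely many solutions.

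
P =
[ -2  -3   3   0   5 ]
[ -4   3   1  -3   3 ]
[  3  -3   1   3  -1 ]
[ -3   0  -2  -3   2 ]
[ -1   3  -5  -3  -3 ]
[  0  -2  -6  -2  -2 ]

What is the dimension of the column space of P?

Row reduce to echelon form.
R2 ← R2 − (2)·R1: [0, 9, -5, -3, -7]
R3 ← R3 + (3/2)·R1: [0, -15/2, 11/2, 3, 13/2]
R4 ← R4 − (3/2)·R1: [0, 9/2, -13/2, -3, -11/2]
R5 ← R5 − (1/2)·R1: [0, 9/2, -13/2, -3, -11/2]
R3 ← R3 + (5/6)·R2: [0, 0, 4/3, 1/2, 2/3]
R4 ← R4 − (1/2)·R2: [0, 0, -4, -3/2, -2]
R5 ← R5 − (1/2)·R2: [0, 0, -4, -3/2, -2]
R6 ← R6 + (2/9)·R2: [0, 0, -64/9, -8/3, -32/9]
R4 ← R4 + (3)·R3: [0, 0, 0, 0, 0]
R5 ← R5 + (3)·R3: [0, 0, 0, 0, 0]
R6 ← R6 + (16/3)·R3: [0, 0, 0, 0, 0]
Echelon form has 3 nonzero rows, so rank(P) = 3.
The column space has dimension equal to the rank: 3.

3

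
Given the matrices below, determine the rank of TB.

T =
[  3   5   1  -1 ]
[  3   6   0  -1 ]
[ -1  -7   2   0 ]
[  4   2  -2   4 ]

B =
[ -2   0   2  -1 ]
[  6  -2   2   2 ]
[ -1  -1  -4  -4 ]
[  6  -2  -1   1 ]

First compute TB:
[[ 17,  -9,  13,   2],
 [ 24, -10,  19,   8],
 [-42,  12, -24, -21],
 [ 30, -10,  16,  12]]
Now row reduce the product.
R2 ← R2 − (24/17)·R1: [0, 46/17, 11/17, 88/17]
R3 ← R3 + (42/17)·R1: [0, -174/17, 138/17, -273/17]
R4 ← R4 − (30/17)·R1: [0, 100/17, -118/17, 144/17]
R3 ← R3 + (87/23)·R2: [0, 0, 243/23, 81/23]
R4 ← R4 − (50/23)·R2: [0, 0, -192/23, -64/23]
R4 ← R4 + (64/81)·R3: [0, 0, 0, 0]
3 nonzero rows, so rank(TB) = 3.

3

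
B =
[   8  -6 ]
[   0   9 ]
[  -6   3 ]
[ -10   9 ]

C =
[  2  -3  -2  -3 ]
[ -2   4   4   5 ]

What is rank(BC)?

First compute BC:
[[ 28, -48, -40, -54],
 [-18,  36,  36,  45],
 [-18,  30,  24,  33],
 [-38,  66,  56,  75]]
Now row reduce the product.
R2 ← R2 + (9/14)·R1: [0, 36/7, 72/7, 72/7]
R3 ← R3 + (9/14)·R1: [0, -6/7, -12/7, -12/7]
R4 ← R4 + (19/14)·R1: [0, 6/7, 12/7, 12/7]
R3 ← R3 + (1/6)·R2: [0, 0, 0, 0]
R4 ← R4 − (1/6)·R2: [0, 0, 0, 0]
2 nonzero rows, so rank(BC) = 2.

2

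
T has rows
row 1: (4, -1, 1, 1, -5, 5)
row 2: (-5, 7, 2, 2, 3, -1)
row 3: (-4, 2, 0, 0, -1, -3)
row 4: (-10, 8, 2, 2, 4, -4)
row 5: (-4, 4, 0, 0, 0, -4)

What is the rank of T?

4

Row reduce to echelon form.
R2 ← R2 + (5/4)·R1: [0, 23/4, 13/4, 13/4, -13/4, 21/4]
R3 ← R3 + R1: [0, 1, 1, 1, -6, 2]
R4 ← R4 + (5/2)·R1: [0, 11/2, 9/2, 9/2, -17/2, 17/2]
R5 ← R5 + R1: [0, 3, 1, 1, -5, 1]
R3 ← R3 − (4/23)·R2: [0, 0, 10/23, 10/23, -125/23, 25/23]
R4 ← R4 − (22/23)·R2: [0, 0, 32/23, 32/23, -124/23, 80/23]
R5 ← R5 − (12/23)·R2: [0, 0, -16/23, -16/23, -76/23, -40/23]
R4 ← R4 − (16/5)·R3: [0, 0, 0, 0, 12, 0]
R5 ← R5 + (8/5)·R3: [0, 0, 0, 0, -12, 0]
R5 ← R5 + R4: [0, 0, 0, 0, 0, 0]
Echelon form has 4 nonzero rows, so rank(T) = 4.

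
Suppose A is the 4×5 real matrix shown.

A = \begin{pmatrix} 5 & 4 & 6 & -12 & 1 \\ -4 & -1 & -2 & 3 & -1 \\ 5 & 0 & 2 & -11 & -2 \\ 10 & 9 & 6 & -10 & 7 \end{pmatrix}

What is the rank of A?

Row reduce to echelon form.
R2 ← R2 + (4/5)·R1: [0, 11/5, 14/5, -33/5, -1/5]
R3 ← R3 − R1: [0, -4, -4, 1, -3]
R4 ← R4 − (2)·R1: [0, 1, -6, 14, 5]
R3 ← R3 + (20/11)·R2: [0, 0, 12/11, -11, -37/11]
R4 ← R4 − (5/11)·R2: [0, 0, -80/11, 17, 56/11]
R4 ← R4 + (20/3)·R3: [0, 0, 0, -169/3, -52/3]
Echelon form has 4 nonzero rows, so rank(A) = 4.

4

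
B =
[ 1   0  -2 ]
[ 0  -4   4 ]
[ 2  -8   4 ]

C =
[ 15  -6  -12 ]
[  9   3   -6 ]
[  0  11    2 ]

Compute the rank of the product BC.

2

First compute BC:
[[ 15, -28, -16],
 [-36,  32,  32],
 [-42,   8,  32]]
Now row reduce the product.
R2 ← R2 + (12/5)·R1: [0, -176/5, -32/5]
R3 ← R3 + (14/5)·R1: [0, -352/5, -64/5]
R3 ← R3 − (2)·R2: [0, 0, 0]
2 nonzero rows, so rank(BC) = 2.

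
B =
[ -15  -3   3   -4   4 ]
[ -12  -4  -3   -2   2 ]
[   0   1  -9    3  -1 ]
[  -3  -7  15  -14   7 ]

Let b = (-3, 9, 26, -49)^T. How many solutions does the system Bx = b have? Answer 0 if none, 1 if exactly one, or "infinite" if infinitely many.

infinite

Row reduce the augmented matrix [B | b].
R2 ← R2 − (4/5)·R1: [0, -8/5, -27/5, 6/5, -6/5, 57/5]
R4 ← R4 − (1/5)·R1: [0, -32/5, 72/5, -66/5, 31/5, -242/5]
R3 ← R3 + (5/8)·R2: [0, 0, -99/8, 15/4, -7/4, 265/8]
R4 ← R4 − (4)·R2: [0, 0, 36, -18, 11, -94]
R4 ← R4 + (32/11)·R3: [0, 0, 0, -78/11, 65/11, 26/11]
The echelon form has 4 nonzero rows, and every pivot lies in the first 5 columns, so rank(B) = rank([B|b]) = 4.
The system is consistent.
rank = 4 < 5 unknowns, so there are infinitely many solutions.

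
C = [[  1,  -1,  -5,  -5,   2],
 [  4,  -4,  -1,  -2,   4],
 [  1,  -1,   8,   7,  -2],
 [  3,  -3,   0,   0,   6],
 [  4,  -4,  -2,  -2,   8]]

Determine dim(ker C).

Row reduce to echelon form.
R2 ← R2 − (4)·R1: [0, 0, 19, 18, -4]
R3 ← R3 − R1: [0, 0, 13, 12, -4]
R4 ← R4 − (3)·R1: [0, 0, 15, 15, 0]
R5 ← R5 − (4)·R1: [0, 0, 18, 18, 0]
R3 ← R3 − (13/19)·R2: [0, 0, 0, -6/19, -24/19]
R4 ← R4 − (15/19)·R2: [0, 0, 0, 15/19, 60/19]
R5 ← R5 − (18/19)·R2: [0, 0, 0, 18/19, 72/19]
R4 ← R4 + (5/2)·R3: [0, 0, 0, 0, 0]
R5 ← R5 + (3)·R3: [0, 0, 0, 0, 0]
3 nonzero rows, so rank(C) = 3.
C has 5 columns; by rank–nullity, nullity = 5 − 3 = 2.

2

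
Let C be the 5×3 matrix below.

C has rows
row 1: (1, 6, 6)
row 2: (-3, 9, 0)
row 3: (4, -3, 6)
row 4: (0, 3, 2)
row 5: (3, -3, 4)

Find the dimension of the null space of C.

1

Row reduce to echelon form.
R2 ← R2 + (3)·R1: [0, 27, 18]
R3 ← R3 − (4)·R1: [0, -27, -18]
R5 ← R5 − (3)·R1: [0, -21, -14]
R3 ← R3 + R2: [0, 0, 0]
R4 ← R4 − (1/9)·R2: [0, 0, 0]
R5 ← R5 + (7/9)·R2: [0, 0, 0]
2 nonzero rows, so rank(C) = 2.
C has 3 columns; by rank–nullity, nullity = 3 − 2 = 1.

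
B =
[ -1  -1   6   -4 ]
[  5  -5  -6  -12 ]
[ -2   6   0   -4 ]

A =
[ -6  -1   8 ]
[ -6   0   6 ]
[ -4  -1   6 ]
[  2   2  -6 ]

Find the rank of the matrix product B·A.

First compute BA:
[[-20, -13,  46],
 [  0, -23,  46],
 [-32,  -6,  44]]
Now row reduce the product.
R3 ← R3 − (8/5)·R1: [0, 74/5, -148/5]
R3 ← R3 + (74/115)·R2: [0, 0, 0]
2 nonzero rows, so rank(BA) = 2.

2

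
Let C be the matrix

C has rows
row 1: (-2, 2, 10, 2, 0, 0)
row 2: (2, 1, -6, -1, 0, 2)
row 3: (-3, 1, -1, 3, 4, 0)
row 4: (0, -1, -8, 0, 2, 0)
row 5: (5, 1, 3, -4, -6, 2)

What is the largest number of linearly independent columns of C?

Row reduce to echelon form.
R2 ← R2 + R1: [0, 3, 4, 1, 0, 2]
R3 ← R3 − (3/2)·R1: [0, -2, -16, 0, 4, 0]
R5 ← R5 + (5/2)·R1: [0, 6, 28, 1, -6, 2]
R3 ← R3 + (2/3)·R2: [0, 0, -40/3, 2/3, 4, 4/3]
R4 ← R4 + (1/3)·R2: [0, 0, -20/3, 1/3, 2, 2/3]
R5 ← R5 − (2)·R2: [0, 0, 20, -1, -6, -2]
R4 ← R4 − (1/2)·R3: [0, 0, 0, 0, 0, 0]
R5 ← R5 + (3/2)·R3: [0, 0, 0, 0, 0, 0]
Echelon form has 3 nonzero rows, so rank(C) = 3.
The rank gives the maximum number of linearly independent columns: 3.

3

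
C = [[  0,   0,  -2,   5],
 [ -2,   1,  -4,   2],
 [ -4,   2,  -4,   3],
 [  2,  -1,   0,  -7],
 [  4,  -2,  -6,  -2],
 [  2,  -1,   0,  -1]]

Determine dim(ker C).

Row reduce to echelon form.
Swap R1 ↔ R2
R3 ← R3 − (2)·R1: [0, 0, 4, -1]
R4 ← R4 + R1: [0, 0, -4, -5]
R5 ← R5 + (2)·R1: [0, 0, -14, 2]
R6 ← R6 + R1: [0, 0, -4, 1]
R3 ← R3 + (2)·R2: [0, 0, 0, 9]
R4 ← R4 − (2)·R2: [0, 0, 0, -15]
R5 ← R5 − (7)·R2: [0, 0, 0, -33]
R6 ← R6 − (2)·R2: [0, 0, 0, -9]
R4 ← R4 + (5/3)·R3: [0, 0, 0, 0]
R5 ← R5 + (11/3)·R3: [0, 0, 0, 0]
R6 ← R6 + R3: [0, 0, 0, 0]
3 nonzero rows, so rank(C) = 3.
C has 4 columns; by rank–nullity, nullity = 4 − 3 = 1.

1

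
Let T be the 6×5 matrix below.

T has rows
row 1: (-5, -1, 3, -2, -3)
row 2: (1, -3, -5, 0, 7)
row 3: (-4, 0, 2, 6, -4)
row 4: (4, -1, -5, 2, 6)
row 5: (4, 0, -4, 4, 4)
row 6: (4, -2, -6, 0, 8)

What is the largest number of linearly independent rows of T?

Row reduce to echelon form.
R2 ← R2 + (1/5)·R1: [0, -16/5, -22/5, -2/5, 32/5]
R3 ← R3 − (4/5)·R1: [0, 4/5, -2/5, 38/5, -8/5]
R4 ← R4 + (4/5)·R1: [0, -9/5, -13/5, 2/5, 18/5]
R5 ← R5 + (4/5)·R1: [0, -4/5, -8/5, 12/5, 8/5]
R6 ← R6 + (4/5)·R1: [0, -14/5, -18/5, -8/5, 28/5]
R3 ← R3 + (1/4)·R2: [0, 0, -3/2, 15/2, 0]
R4 ← R4 − (9/16)·R2: [0, 0, -1/8, 5/8, 0]
R5 ← R5 − (1/4)·R2: [0, 0, -1/2, 5/2, 0]
R6 ← R6 − (7/8)·R2: [0, 0, 1/4, -5/4, 0]
R4 ← R4 − (1/12)·R3: [0, 0, 0, 0, 0]
R5 ← R5 − (1/3)·R3: [0, 0, 0, 0, 0]
R6 ← R6 + (1/6)·R3: [0, 0, 0, 0, 0]
Echelon form has 3 nonzero rows, so rank(T) = 3.
The rank gives the maximum number of linearly independent rows: 3.

3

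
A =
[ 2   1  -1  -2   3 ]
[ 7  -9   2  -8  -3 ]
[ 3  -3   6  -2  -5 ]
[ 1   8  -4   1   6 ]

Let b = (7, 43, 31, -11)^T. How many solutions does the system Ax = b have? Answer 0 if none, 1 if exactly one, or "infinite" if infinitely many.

infinite

Row reduce the augmented matrix [A | b].
R2 ← R2 − (7/2)·R1: [0, -25/2, 11/2, -1, -27/2, 37/2]
R3 ← R3 − (3/2)·R1: [0, -9/2, 15/2, 1, -19/2, 41/2]
R4 ← R4 − (1/2)·R1: [0, 15/2, -7/2, 2, 9/2, -29/2]
R3 ← R3 − (9/25)·R2: [0, 0, 138/25, 34/25, -116/25, 346/25]
R4 ← R4 + (3/5)·R2: [0, 0, -1/5, 7/5, -18/5, -17/5]
R4 ← R4 + (5/138)·R3: [0, 0, 0, 100/69, -260/69, -200/69]
The echelon form has 4 nonzero rows, and every pivot lies in the first 5 columns, so rank(A) = rank([A|b]) = 4.
The system is consistent.
rank = 4 < 5 unknowns, so there are infinitely many solutions.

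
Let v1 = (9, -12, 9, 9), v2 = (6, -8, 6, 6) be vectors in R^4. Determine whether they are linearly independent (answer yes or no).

no

Form the matrix with these vectors as rows and row reduce.
R2 ← R2 − (2/3)·R1: [0, 0, 0, 0]
1 nonzero row, so the 2 vectors span a space of dimension 1.
Since 1 < 2, the vectors are linearly dependent.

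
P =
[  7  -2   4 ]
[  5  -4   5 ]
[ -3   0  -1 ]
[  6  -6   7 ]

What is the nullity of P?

Row reduce to echelon form.
R2 ← R2 − (5/7)·R1: [0, -18/7, 15/7]
R3 ← R3 + (3/7)·R1: [0, -6/7, 5/7]
R4 ← R4 − (6/7)·R1: [0, -30/7, 25/7]
R3 ← R3 − (1/3)·R2: [0, 0, 0]
R4 ← R4 − (5/3)·R2: [0, 0, 0]
2 nonzero rows, so rank(P) = 2.
P has 3 columns; by rank–nullity, nullity = 3 − 2 = 1.

1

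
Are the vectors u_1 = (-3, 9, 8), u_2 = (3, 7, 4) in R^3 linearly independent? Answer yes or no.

Form the matrix with these vectors as rows and row reduce.
R2 ← R2 + R1: [0, 16, 12]
2 nonzero rows, so the 2 vectors span a space of dimension 2.
Since 2 = 2, the vectors are linearly independent.

yes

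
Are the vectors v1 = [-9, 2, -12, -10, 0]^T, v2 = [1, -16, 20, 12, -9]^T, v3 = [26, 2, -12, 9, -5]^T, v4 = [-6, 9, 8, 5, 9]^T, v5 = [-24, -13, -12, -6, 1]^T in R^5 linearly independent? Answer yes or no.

yes

Form the matrix with these vectors as rows and row reduce.
R2 ← R2 + (1/9)·R1: [0, -142/9, 56/3, 98/9, -9]
R3 ← R3 + (26/9)·R1: [0, 70/9, -140/3, -179/9, -5]
R4 ← R4 − (2/3)·R1: [0, 23/3, 16, 35/3, 9]
R5 ← R5 − (8/3)·R1: [0, -55/3, 20, 62/3, 1]
R3 ← R3 + (35/71)·R2: [0, 0, -2660/71, -1031/71, -670/71]
R4 ← R4 + (69/142)·R2: [0, 0, 1780/71, 1204/71, 657/142]
R5 ← R5 − (165/142)·R2: [0, 0, -120/71, 569/71, 1627/142]
R4 ← R4 + (89/133)·R3: [0, 0, 0, 963/133, -449/266]
R5 ← R5 − (6/133)·R3: [0, 0, 0, 1153/133, 3161/266]
R5 ← R5 − (1153/963)·R4: [0, 0, 0, 0, 13390/963]
5 nonzero rows, so the 5 vectors span a space of dimension 5.
Since 5 = 5, the vectors are linearly independent.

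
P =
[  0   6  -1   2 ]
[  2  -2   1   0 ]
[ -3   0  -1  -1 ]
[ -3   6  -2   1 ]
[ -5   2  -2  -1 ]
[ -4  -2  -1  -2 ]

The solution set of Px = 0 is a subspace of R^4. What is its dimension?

Row reduce to echelon form.
Swap R1 ↔ R2
R3 ← R3 + (3/2)·R1: [0, -3, 1/2, -1]
R4 ← R4 + (3/2)·R1: [0, 3, -1/2, 1]
R5 ← R5 + (5/2)·R1: [0, -3, 1/2, -1]
R6 ← R6 + (2)·R1: [0, -6, 1, -2]
R3 ← R3 + (1/2)·R2: [0, 0, 0, 0]
R4 ← R4 − (1/2)·R2: [0, 0, 0, 0]
R5 ← R5 + (1/2)·R2: [0, 0, 0, 0]
R6 ← R6 + R2: [0, 0, 0, 0]
2 nonzero rows, so rank(P) = 2.
P has 4 columns; by rank–nullity, nullity = 4 − 2 = 2.

2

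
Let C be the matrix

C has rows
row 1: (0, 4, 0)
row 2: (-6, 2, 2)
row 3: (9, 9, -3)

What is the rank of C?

Row reduce to echelon form.
Swap R1 ↔ R2
R3 ← R3 + (3/2)·R1: [0, 12, 0]
R3 ← R3 − (3)·R2: [0, 0, 0]
Echelon form has 2 nonzero rows, so rank(C) = 2.

2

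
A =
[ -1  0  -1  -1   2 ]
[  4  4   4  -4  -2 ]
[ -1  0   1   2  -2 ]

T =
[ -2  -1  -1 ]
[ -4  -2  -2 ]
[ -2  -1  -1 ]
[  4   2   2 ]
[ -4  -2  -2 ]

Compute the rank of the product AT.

First compute AT:
[[ -8,  -4,  -4],
 [-40, -20, -20],
 [ 16,   8,   8]]
Now row reduce the product.
R2 ← R2 − (5)·R1: [0, 0, 0]
R3 ← R3 + (2)·R1: [0, 0, 0]
1 nonzero row, so rank(AT) = 1.

1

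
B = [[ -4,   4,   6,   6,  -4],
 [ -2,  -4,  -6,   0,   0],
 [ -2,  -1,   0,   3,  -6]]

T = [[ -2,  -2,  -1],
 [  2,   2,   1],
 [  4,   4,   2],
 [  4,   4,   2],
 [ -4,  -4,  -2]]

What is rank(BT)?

First compute BT:
[[ 80,  80,  40],
 [-28, -28, -14],
 [ 38,  38,  19]]
Now row reduce the product.
R2 ← R2 + (7/20)·R1: [0, 0, 0]
R3 ← R3 − (19/40)·R1: [0, 0, 0]
1 nonzero row, so rank(BT) = 1.

1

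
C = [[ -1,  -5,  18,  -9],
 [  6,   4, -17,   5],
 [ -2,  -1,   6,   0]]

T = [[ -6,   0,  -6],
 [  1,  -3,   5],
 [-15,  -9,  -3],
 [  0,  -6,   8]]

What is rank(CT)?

2

First compute CT:
[[-269, -93, -145],
 [223, 111,  75],
 [-79, -51, -11]]
Now row reduce the product.
R2 ← R2 + (223/269)·R1: [0, 9120/269, -12160/269]
R3 ← R3 − (79/269)·R1: [0, -6372/269, 8496/269]
R3 ← R3 + (531/760)·R2: [0, 0, 0]
2 nonzero rows, so rank(CT) = 2.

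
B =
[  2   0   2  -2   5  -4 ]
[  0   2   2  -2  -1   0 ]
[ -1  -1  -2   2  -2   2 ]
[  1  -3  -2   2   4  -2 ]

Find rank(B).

2

Row reduce to echelon form.
R3 ← R3 + (1/2)·R1: [0, -1, -1, 1, 1/2, 0]
R4 ← R4 − (1/2)·R1: [0, -3, -3, 3, 3/2, 0]
R3 ← R3 + (1/2)·R2: [0, 0, 0, 0, 0, 0]
R4 ← R4 + (3/2)·R2: [0, 0, 0, 0, 0, 0]
Echelon form has 2 nonzero rows, so rank(B) = 2.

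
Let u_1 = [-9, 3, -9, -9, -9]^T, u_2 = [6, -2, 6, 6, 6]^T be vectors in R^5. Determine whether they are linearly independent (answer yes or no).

no

Form the matrix with these vectors as rows and row reduce.
R2 ← R2 + (2/3)·R1: [0, 0, 0, 0, 0]
1 nonzero row, so the 2 vectors span a space of dimension 1.
Since 1 < 2, the vectors are linearly dependent.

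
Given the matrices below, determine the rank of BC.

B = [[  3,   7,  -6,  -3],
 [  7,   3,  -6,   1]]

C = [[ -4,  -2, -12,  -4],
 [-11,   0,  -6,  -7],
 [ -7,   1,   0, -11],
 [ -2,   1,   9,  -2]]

First compute BC:
[[-41, -15, -105,  11],
 [-21, -19, -93,  15]]
Now row reduce the product.
R2 ← R2 − (21/41)·R1: [0, -464/41, -1608/41, 384/41]
2 nonzero rows, so rank(BC) = 2.

2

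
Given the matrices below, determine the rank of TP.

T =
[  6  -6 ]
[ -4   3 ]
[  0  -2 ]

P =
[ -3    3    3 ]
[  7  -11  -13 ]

2

First compute TP:
[[-60,  84,  96],
 [ 33, -45, -51],
 [-14,  22,  26]]
Now row reduce the product.
R2 ← R2 + (11/20)·R1: [0, 6/5, 9/5]
R3 ← R3 − (7/30)·R1: [0, 12/5, 18/5]
R3 ← R3 − (2)·R2: [0, 0, 0]
2 nonzero rows, so rank(TP) = 2.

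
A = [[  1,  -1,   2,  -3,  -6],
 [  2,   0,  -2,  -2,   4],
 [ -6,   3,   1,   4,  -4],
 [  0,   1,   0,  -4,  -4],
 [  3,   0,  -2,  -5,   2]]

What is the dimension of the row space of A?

3

Row reduce to echelon form.
R2 ← R2 − (2)·R1: [0, 2, -6, 4, 16]
R3 ← R3 + (6)·R1: [0, -3, 13, -14, -40]
R5 ← R5 − (3)·R1: [0, 3, -8, 4, 20]
R3 ← R3 + (3/2)·R2: [0, 0, 4, -8, -16]
R4 ← R4 − (1/2)·R2: [0, 0, 3, -6, -12]
R5 ← R5 − (3/2)·R2: [0, 0, 1, -2, -4]
R4 ← R4 − (3/4)·R3: [0, 0, 0, 0, 0]
R5 ← R5 − (1/4)·R3: [0, 0, 0, 0, 0]
Echelon form has 3 nonzero rows, so rank(A) = 3.
The row space has dimension equal to the rank: 3.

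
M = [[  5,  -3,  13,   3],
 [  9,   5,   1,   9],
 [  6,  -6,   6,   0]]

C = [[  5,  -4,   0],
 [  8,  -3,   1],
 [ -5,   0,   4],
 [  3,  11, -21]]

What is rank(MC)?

3

First compute MC:
[[-55,  22, -14],
 [107,  48, -180],
 [-48,  -6,  18]]
Now row reduce the product.
R2 ← R2 + (107/55)·R1: [0, 454/5, -11398/55]
R3 ← R3 − (48/55)·R1: [0, -126/5, 1662/55]
R3 ← R3 + (63/227)·R2: [0, 0, -68160/2497]
3 nonzero rows, so rank(MC) = 3.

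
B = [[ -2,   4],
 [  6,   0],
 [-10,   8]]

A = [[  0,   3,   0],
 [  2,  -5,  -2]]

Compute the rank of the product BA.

First compute BA:
[[  8, -26,  -8],
 [  0,  18,   0],
 [ 16, -70, -16]]
Now row reduce the product.
R3 ← R3 − (2)·R1: [0, -18, 0]
R3 ← R3 + R2: [0, 0, 0]
2 nonzero rows, so rank(BA) = 2.

2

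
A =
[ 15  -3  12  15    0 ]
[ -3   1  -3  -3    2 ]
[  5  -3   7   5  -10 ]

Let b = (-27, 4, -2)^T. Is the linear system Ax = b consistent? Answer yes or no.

yes

Row reduce the augmented matrix [A | b].
R2 ← R2 + (1/5)·R1: [0, 2/5, -3/5, 0, 2, -7/5]
R3 ← R3 − (1/3)·R1: [0, -2, 3, 0, -10, 7]
R3 ← R3 + (5)·R2: [0, 0, 0, 0, 0, 0]
The echelon form has 2 nonzero rows, and every pivot lies in the first 5 columns, so rank(A) = rank([A|b]) = 2.
The system is consistent.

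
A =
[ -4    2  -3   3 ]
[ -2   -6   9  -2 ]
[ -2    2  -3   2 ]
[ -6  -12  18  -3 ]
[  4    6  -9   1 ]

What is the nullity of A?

Row reduce to echelon form.
R2 ← R2 − (1/2)·R1: [0, -7, 21/2, -7/2]
R3 ← R3 − (1/2)·R1: [0, 1, -3/2, 1/2]
R4 ← R4 − (3/2)·R1: [0, -15, 45/2, -15/2]
R5 ← R5 + R1: [0, 8, -12, 4]
R3 ← R3 + (1/7)·R2: [0, 0, 0, 0]
R4 ← R4 − (15/7)·R2: [0, 0, 0, 0]
R5 ← R5 + (8/7)·R2: [0, 0, 0, 0]
2 nonzero rows, so rank(A) = 2.
A has 4 columns; by rank–nullity, nullity = 4 − 2 = 2.

2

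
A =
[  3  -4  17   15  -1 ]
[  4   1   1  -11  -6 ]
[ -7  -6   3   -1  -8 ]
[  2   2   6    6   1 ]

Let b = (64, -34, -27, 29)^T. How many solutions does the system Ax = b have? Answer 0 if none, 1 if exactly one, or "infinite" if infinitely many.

Row reduce the augmented matrix [A | b].
R2 ← R2 − (4/3)·R1: [0, 19/3, -65/3, -31, -14/3, -358/3]
R3 ← R3 + (7/3)·R1: [0, -46/3, 128/3, 34, -31/3, 367/3]
R4 ← R4 − (2/3)·R1: [0, 14/3, -16/3, -4, 5/3, -41/3]
R3 ← R3 + (46/19)·R2: [0, 0, -186/19, -780/19, -411/19, -3165/19]
R4 ← R4 − (14/19)·R2: [0, 0, 202/19, 358/19, 97/19, 1411/19]
R4 ← R4 + (101/93)·R3: [0, 0, 0, -798/31, -570/31, -3306/31]
The echelon form has 4 nonzero rows, and every pivot lies in the first 5 columns, so rank(A) = rank([A|b]) = 4.
The system is consistent.
rank = 4 < 5 unknowns, so there are infinitely many solutions.

infinite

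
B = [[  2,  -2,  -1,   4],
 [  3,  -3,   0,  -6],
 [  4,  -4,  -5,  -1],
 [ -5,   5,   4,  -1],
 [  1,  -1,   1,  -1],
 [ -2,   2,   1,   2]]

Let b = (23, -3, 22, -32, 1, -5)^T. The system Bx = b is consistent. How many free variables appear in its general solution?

Row reduce the augmented matrix [B | b].
R2 ← R2 − (3/2)·R1: [0, 0, 3/2, -12, -75/2]
R3 ← R3 − (2)·R1: [0, 0, -3, -9, -24]
R4 ← R4 + (5/2)·R1: [0, 0, 3/2, 9, 51/2]
R5 ← R5 − (1/2)·R1: [0, 0, 3/2, -3, -21/2]
R6 ← R6 + R1: [0, 0, 0, 6, 18]
R3 ← R3 + (2)·R2: [0, 0, 0, -33, -99]
R4 ← R4 − R2: [0, 0, 0, 21, 63]
R5 ← R5 − R2: [0, 0, 0, 9, 27]
R4 ← R4 + (7/11)·R3: [0, 0, 0, 0, 0]
R5 ← R5 + (3/11)·R3: [0, 0, 0, 0, 0]
R6 ← R6 + (2/11)·R3: [0, 0, 0, 0, 0]
The echelon form has 3 nonzero rows, and every pivot lies in the first 4 columns, so rank(B) = rank([B|b]) = 3.
The system is consistent.
Free variables = (unknowns) − (rank) = 4 − 3 = 1.

1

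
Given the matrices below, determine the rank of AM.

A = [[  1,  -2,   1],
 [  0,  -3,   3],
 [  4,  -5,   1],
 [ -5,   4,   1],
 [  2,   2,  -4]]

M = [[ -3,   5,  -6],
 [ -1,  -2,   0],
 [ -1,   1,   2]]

2

First compute AM:
[[ -2,  10,  -4],
 [  0,   9,   6],
 [ -8,  31, -22],
 [ 10, -32,  32],
 [ -4,   2, -20]]
Now row reduce the product.
R3 ← R3 − (4)·R1: [0, -9, -6]
R4 ← R4 + (5)·R1: [0, 18, 12]
R5 ← R5 − (2)·R1: [0, -18, -12]
R3 ← R3 + R2: [0, 0, 0]
R4 ← R4 − (2)·R2: [0, 0, 0]
R5 ← R5 + (2)·R2: [0, 0, 0]
2 nonzero rows, so rank(AM) = 2.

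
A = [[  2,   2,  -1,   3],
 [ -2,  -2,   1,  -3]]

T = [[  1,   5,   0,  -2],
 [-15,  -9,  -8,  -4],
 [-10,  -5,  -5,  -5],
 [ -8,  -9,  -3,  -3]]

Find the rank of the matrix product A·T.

First compute AT:
[[-42, -30, -20, -16],
 [ 42,  30,  20,  16]]
Now row reduce the product.
R2 ← R2 + R1: [0, 0, 0, 0]
1 nonzero row, so rank(AT) = 1.

1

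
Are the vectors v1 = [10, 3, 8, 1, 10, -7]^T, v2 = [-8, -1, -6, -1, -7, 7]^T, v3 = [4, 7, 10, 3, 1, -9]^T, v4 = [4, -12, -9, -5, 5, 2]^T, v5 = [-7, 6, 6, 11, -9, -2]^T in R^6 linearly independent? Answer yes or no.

no

Form the matrix with these vectors as rows and row reduce.
R2 ← R2 + (4/5)·R1: [0, 7/5, 2/5, -1/5, 1, 7/5]
R3 ← R3 − (2/5)·R1: [0, 29/5, 34/5, 13/5, -3, -31/5]
R4 ← R4 − (2/5)·R1: [0, -66/5, -61/5, -27/5, 1, 24/5]
R5 ← R5 + (7/10)·R1: [0, 81/10, 58/5, 117/10, -2, -69/10]
R3 ← R3 − (29/7)·R2: [0, 0, 36/7, 24/7, -50/7, -12]
R4 ← R4 + (66/7)·R2: [0, 0, -59/7, -51/7, 73/7, 18]
R5 ← R5 − (81/14)·R2: [0, 0, 65/7, 90/7, -109/14, -15]
R4 ← R4 + (59/36)·R3: [0, 0, 0, -5/3, -23/18, -5/3]
R5 ← R5 − (65/36)·R3: [0, 0, 0, 20/3, 46/9, 20/3]
R5 ← R5 + (4)·R4: [0, 0, 0, 0, 0, 0]
4 nonzero rows, so the 5 vectors span a space of dimension 4.
Since 4 < 5, the vectors are linearly dependent.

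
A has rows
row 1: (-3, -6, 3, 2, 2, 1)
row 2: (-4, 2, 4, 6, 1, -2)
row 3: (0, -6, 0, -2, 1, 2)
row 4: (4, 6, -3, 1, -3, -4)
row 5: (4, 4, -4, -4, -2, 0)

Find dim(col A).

Row reduce to echelon form.
R2 ← R2 − (4/3)·R1: [0, 10, 0, 10/3, -5/3, -10/3]
R4 ← R4 + (4/3)·R1: [0, -2, 1, 11/3, -1/3, -8/3]
R5 ← R5 + (4/3)·R1: [0, -4, 0, -4/3, 2/3, 4/3]
R3 ← R3 + (3/5)·R2: [0, 0, 0, 0, 0, 0]
R4 ← R4 + (1/5)·R2: [0, 0, 1, 13/3, -2/3, -10/3]
R5 ← R5 + (2/5)·R2: [0, 0, 0, 0, 0, 0]
Swap R3 ↔ R4
Echelon form has 3 nonzero rows, so rank(A) = 3.
The column space has dimension equal to the rank: 3.

3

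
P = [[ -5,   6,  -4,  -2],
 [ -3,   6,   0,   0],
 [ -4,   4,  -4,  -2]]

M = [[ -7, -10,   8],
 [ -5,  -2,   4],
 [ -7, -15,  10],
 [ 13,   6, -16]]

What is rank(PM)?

2

First compute PM:
[[  7,  86, -24],
 [ -9,  18,   0],
 [ 10,  80, -24]]
Now row reduce the product.
R2 ← R2 + (9/7)·R1: [0, 900/7, -216/7]
R3 ← R3 − (10/7)·R1: [0, -300/7, 72/7]
R3 ← R3 + (1/3)·R2: [0, 0, 0]
2 nonzero rows, so rank(PM) = 2.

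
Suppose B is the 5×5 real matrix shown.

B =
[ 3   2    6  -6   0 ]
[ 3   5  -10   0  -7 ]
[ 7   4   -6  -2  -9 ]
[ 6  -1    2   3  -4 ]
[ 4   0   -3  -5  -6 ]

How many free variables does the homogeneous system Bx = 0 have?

Row reduce to echelon form.
R2 ← R2 − R1: [0, 3, -16, 6, -7]
R3 ← R3 − (7/3)·R1: [0, -2/3, -20, 12, -9]
R4 ← R4 − (2)·R1: [0, -5, -10, 15, -4]
R5 ← R5 − (4/3)·R1: [0, -8/3, -11, 3, -6]
R3 ← R3 + (2/9)·R2: [0, 0, -212/9, 40/3, -95/9]
R4 ← R4 + (5/3)·R2: [0, 0, -110/3, 25, -47/3]
R5 ← R5 + (8/9)·R2: [0, 0, -227/9, 25/3, -110/9]
R4 ← R4 − (165/106)·R3: [0, 0, 0, 225/53, 81/106]
R5 ← R5 − (227/212)·R3: [0, 0, 0, -315/53, -195/212]
R5 ← R5 + (7/5)·R4: [0, 0, 0, 0, 3/20]
5 nonzero rows, so rank(B) = 5.
B has 5 columns; by rank–nullity, nullity = 5 − 5 = 0.

0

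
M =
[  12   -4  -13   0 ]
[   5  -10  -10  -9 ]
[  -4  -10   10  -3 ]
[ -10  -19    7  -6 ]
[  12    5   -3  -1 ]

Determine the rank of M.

Row reduce to echelon form.
R2 ← R2 − (5/12)·R1: [0, -25/3, -55/12, -9]
R3 ← R3 + (1/3)·R1: [0, -34/3, 17/3, -3]
R4 ← R4 + (5/6)·R1: [0, -67/3, -23/6, -6]
R5 ← R5 − R1: [0, 9, 10, -1]
R3 ← R3 − (34/25)·R2: [0, 0, 119/10, 231/25]
R4 ← R4 − (67/25)·R2: [0, 0, 169/20, 453/25]
R5 ← R5 + (27/25)·R2: [0, 0, 101/20, -268/25]
R4 ← R4 − (169/238)·R3: [0, 0, 0, 393/34]
R5 ← R5 − (101/238)·R3: [0, 0, 0, -2489/170]
R5 ← R5 + (19/15)·R4: [0, 0, 0, 0]
Echelon form has 4 nonzero rows, so rank(M) = 4.

4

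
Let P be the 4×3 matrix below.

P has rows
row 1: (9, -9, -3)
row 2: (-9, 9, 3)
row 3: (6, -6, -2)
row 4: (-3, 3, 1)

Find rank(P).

Row reduce to echelon form.
R2 ← R2 + R1: [0, 0, 0]
R3 ← R3 − (2/3)·R1: [0, 0, 0]
R4 ← R4 + (1/3)·R1: [0, 0, 0]
Echelon form has 1 nonzero row, so rank(P) = 1.

1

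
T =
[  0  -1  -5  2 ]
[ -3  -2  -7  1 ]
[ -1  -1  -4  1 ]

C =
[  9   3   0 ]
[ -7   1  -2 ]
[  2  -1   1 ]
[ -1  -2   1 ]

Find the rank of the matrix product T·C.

2

First compute TC:
[[ -5,   0,  -1],
 [-28,  -6,  -2],
 [-11,  -2,  -1]]
Now row reduce the product.
R2 ← R2 − (28/5)·R1: [0, -6, 18/5]
R3 ← R3 − (11/5)·R1: [0, -2, 6/5]
R3 ← R3 − (1/3)·R2: [0, 0, 0]
2 nonzero rows, so rank(TC) = 2.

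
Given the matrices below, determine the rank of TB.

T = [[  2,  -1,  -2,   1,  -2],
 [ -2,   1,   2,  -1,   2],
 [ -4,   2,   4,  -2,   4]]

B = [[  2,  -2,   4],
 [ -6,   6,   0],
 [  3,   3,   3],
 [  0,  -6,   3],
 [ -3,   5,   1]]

1

First compute TB:
[[ 10, -32,   3],
 [-10,  32,  -3],
 [-20,  64,  -6]]
Now row reduce the product.
R2 ← R2 + R1: [0, 0, 0]
R3 ← R3 + (2)·R1: [0, 0, 0]
1 nonzero row, so rank(TB) = 1.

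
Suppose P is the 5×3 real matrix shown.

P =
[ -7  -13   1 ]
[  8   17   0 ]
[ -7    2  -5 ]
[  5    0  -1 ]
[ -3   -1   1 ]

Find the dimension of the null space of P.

Row reduce to echelon form.
R2 ← R2 + (8/7)·R1: [0, 15/7, 8/7]
R3 ← R3 − R1: [0, 15, -6]
R4 ← R4 + (5/7)·R1: [0, -65/7, -2/7]
R5 ← R5 − (3/7)·R1: [0, 32/7, 4/7]
R3 ← R3 − (7)·R2: [0, 0, -14]
R4 ← R4 + (13/3)·R2: [0, 0, 14/3]
R5 ← R5 − (32/15)·R2: [0, 0, -28/15]
R4 ← R4 + (1/3)·R3: [0, 0, 0]
R5 ← R5 − (2/15)·R3: [0, 0, 0]
3 nonzero rows, so rank(P) = 3.
P has 3 columns; by rank–nullity, nullity = 3 − 3 = 0.

0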